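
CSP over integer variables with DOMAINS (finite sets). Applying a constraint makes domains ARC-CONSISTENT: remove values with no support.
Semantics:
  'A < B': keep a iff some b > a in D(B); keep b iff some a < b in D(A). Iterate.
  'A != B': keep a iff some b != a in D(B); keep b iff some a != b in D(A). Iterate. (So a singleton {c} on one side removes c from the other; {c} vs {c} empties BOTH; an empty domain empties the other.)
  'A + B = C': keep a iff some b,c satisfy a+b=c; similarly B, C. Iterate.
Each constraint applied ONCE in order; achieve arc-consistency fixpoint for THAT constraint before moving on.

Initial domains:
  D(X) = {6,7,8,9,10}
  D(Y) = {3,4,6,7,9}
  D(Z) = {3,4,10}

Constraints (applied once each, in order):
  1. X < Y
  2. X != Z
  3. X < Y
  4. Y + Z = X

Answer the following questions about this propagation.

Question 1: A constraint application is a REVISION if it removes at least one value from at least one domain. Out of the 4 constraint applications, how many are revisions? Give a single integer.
Answer: 2

Derivation:
Constraint 1 (X < Y) on D(X)={6,7,8,9,10} D(Y)={3,4,6,7,9}: X {6,7,8,9,10}->{6,7,8}; Y {3,4,6,7,9}->{7,9} => REVISION
Constraint 2 (X != Z) on D(X)={6,7,8} D(Z)={3,4,10}: no change => not a revision
Constraint 3 (X < Y) on D(X)={6,7,8} D(Y)={7,9}: no change => not a revision
Constraint 4 (Y + Z = X) on D(Y)={7,9} D(Z)={3,4,10} D(X)={6,7,8}: Y {7,9}->{}; Z {3,4,10}->{}; X {6,7,8}->{} => REVISION
Total revisions = 2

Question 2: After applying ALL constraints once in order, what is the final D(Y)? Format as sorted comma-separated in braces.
Constraint 1 (X < Y) on D(X)={6,7,8,9,10} D(Y)={3,4,6,7,9}: X {6,7,8,9,10}->{6,7,8}; Y {3,4,6,7,9}->{7,9}
Constraint 2 (X != Z) on D(X)={6,7,8} D(Z)={3,4,10}: no change
Constraint 3 (X < Y) on D(X)={6,7,8} D(Y)={7,9}: no change
Constraint 4 (Y + Z = X) on D(Y)={7,9} D(Z)={3,4,10} D(X)={6,7,8}: Y {7,9}->{}; Z {3,4,10}->{}; X {6,7,8}->{}
So after all 4 constraints: D(Y) = {}

Answer: {}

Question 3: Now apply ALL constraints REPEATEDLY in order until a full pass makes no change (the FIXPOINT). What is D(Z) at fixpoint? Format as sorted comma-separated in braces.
pass 0 (initial): D(Z)={3,4,10}
pass 1: X {6,7,8,9,10}->{}; Y {3,4,6,7,9}->{}; Z {3,4,10}->{}
pass 2: no change
Fixpoint after 2 passes: D(Z) = {}

Answer: {}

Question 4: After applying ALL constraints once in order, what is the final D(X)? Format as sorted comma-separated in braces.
Constraint 1 (X < Y) on D(X)={6,7,8,9,10} D(Y)={3,4,6,7,9}: X {6,7,8,9,10}->{6,7,8}; Y {3,4,6,7,9}->{7,9}
Constraint 2 (X != Z) on D(X)={6,7,8} D(Z)={3,4,10}: no change
Constraint 3 (X < Y) on D(X)={6,7,8} D(Y)={7,9}: no change
Constraint 4 (Y + Z = X) on D(Y)={7,9} D(Z)={3,4,10} D(X)={6,7,8}: Y {7,9}->{}; Z {3,4,10}->{}; X {6,7,8}->{}
So after all 4 constraints: D(X) = {}

Answer: {}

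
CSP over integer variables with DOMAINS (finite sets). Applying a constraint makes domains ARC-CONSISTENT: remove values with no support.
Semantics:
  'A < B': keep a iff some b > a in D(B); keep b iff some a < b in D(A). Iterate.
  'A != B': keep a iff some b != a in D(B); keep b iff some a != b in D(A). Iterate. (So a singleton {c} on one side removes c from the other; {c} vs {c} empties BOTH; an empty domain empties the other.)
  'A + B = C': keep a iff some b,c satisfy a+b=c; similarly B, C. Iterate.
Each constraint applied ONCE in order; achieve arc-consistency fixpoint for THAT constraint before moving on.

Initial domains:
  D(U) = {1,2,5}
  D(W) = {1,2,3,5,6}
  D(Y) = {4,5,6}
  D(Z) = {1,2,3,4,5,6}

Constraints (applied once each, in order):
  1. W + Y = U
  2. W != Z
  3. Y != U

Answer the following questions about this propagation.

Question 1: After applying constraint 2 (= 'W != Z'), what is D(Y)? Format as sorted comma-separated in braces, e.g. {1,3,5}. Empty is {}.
Constraint 1 (W + Y = U) on D(W)={1,2,3,5,6} D(Y)={4,5,6} D(U)={1,2,5}: W {1,2,3,5,6}->{1}; Y {4,5,6}->{4}; U {1,2,5}->{5}
Constraint 2 (W != Z) on D(W)={1} D(Z)={1,2,3,4,5,6}: Z {1,2,3,4,5,6}->{2,3,4,5,6}
So after constraint 2: D(Y) = {4}

Answer: {4}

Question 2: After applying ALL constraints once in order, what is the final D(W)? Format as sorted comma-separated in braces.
Answer: {1}

Derivation:
Constraint 1 (W + Y = U) on D(W)={1,2,3,5,6} D(Y)={4,5,6} D(U)={1,2,5}: W {1,2,3,5,6}->{1}; Y {4,5,6}->{4}; U {1,2,5}->{5}
Constraint 2 (W != Z) on D(W)={1} D(Z)={1,2,3,4,5,6}: Z {1,2,3,4,5,6}->{2,3,4,5,6}
Constraint 3 (Y != U) on D(Y)={4} D(U)={5}: no change
So after all 3 constraints: D(W) = {1}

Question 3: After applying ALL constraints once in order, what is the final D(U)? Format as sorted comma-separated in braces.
Answer: {5}

Derivation:
Constraint 1 (W + Y = U) on D(W)={1,2,3,5,6} D(Y)={4,5,6} D(U)={1,2,5}: W {1,2,3,5,6}->{1}; Y {4,5,6}->{4}; U {1,2,5}->{5}
Constraint 2 (W != Z) on D(W)={1} D(Z)={1,2,3,4,5,6}: Z {1,2,3,4,5,6}->{2,3,4,5,6}
Constraint 3 (Y != U) on D(Y)={4} D(U)={5}: no change
So after all 3 constraints: D(U) = {5}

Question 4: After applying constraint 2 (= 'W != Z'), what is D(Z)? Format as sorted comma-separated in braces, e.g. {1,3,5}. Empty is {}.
Answer: {2,3,4,5,6}

Derivation:
Constraint 1 (W + Y = U) on D(W)={1,2,3,5,6} D(Y)={4,5,6} D(U)={1,2,5}: W {1,2,3,5,6}->{1}; Y {4,5,6}->{4}; U {1,2,5}->{5}
Constraint 2 (W != Z) on D(W)={1} D(Z)={1,2,3,4,5,6}: Z {1,2,3,4,5,6}->{2,3,4,5,6}
So after constraint 2: D(Z) = {2,3,4,5,6}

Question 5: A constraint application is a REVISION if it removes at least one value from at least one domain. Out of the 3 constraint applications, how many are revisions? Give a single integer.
Constraint 1 (W + Y = U) on D(W)={1,2,3,5,6} D(Y)={4,5,6} D(U)={1,2,5}: W {1,2,3,5,6}->{1}; Y {4,5,6}->{4}; U {1,2,5}->{5} => REVISION
Constraint 2 (W != Z) on D(W)={1} D(Z)={1,2,3,4,5,6}: Z {1,2,3,4,5,6}->{2,3,4,5,6} => REVISION
Constraint 3 (Y != U) on D(Y)={4} D(U)={5}: no change => not a revision
Total revisions = 2

Answer: 2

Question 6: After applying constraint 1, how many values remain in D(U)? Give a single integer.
Constraint 1 (W + Y = U) on D(W)={1,2,3,5,6} D(Y)={4,5,6} D(U)={1,2,5}: W {1,2,3,5,6}->{1}; Y {4,5,6}->{4}; U {1,2,5}->{5}
So after constraint 1: D(U)={5}, size = 1

Answer: 1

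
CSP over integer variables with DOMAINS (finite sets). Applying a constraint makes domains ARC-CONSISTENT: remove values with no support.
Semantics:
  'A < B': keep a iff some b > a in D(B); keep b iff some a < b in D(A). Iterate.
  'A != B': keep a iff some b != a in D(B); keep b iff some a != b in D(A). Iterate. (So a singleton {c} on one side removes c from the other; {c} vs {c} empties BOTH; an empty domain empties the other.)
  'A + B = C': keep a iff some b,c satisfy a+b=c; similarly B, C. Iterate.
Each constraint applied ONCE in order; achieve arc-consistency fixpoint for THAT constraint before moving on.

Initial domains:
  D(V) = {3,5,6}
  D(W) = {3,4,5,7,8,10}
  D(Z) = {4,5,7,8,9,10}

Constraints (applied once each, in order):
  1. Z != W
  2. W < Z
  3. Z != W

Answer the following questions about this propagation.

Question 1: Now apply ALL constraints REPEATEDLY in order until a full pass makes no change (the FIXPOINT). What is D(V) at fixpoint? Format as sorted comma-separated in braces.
Answer: {3,5,6}

Derivation:
pass 0 (initial): D(V)={3,5,6}
pass 1: W {3,4,5,7,8,10}->{3,4,5,7,8}
pass 2: no change
Fixpoint after 2 passes: D(V) = {3,5,6}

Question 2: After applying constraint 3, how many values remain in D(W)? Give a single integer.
Constraint 1 (Z != W) on D(Z)={4,5,7,8,9,10} D(W)={3,4,5,7,8,10}: no change
Constraint 2 (W < Z) on D(W)={3,4,5,7,8,10} D(Z)={4,5,7,8,9,10}: W {3,4,5,7,8,10}->{3,4,5,7,8}
Constraint 3 (Z != W) on D(Z)={4,5,7,8,9,10} D(W)={3,4,5,7,8}: no change
So after constraint 3: D(W)={3,4,5,7,8}, size = 5

Answer: 5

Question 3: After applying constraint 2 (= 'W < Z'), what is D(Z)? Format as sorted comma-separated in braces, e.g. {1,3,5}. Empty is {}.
Constraint 1 (Z != W) on D(Z)={4,5,7,8,9,10} D(W)={3,4,5,7,8,10}: no change
Constraint 2 (W < Z) on D(W)={3,4,5,7,8,10} D(Z)={4,5,7,8,9,10}: W {3,4,5,7,8,10}->{3,4,5,7,8}
So after constraint 2: D(Z) = {4,5,7,8,9,10}

Answer: {4,5,7,8,9,10}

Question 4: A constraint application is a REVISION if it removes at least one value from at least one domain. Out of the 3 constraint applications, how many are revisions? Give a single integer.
Constraint 1 (Z != W) on D(Z)={4,5,7,8,9,10} D(W)={3,4,5,7,8,10}: no change => not a revision
Constraint 2 (W < Z) on D(W)={3,4,5,7,8,10} D(Z)={4,5,7,8,9,10}: W {3,4,5,7,8,10}->{3,4,5,7,8} => REVISION
Constraint 3 (Z != W) on D(Z)={4,5,7,8,9,10} D(W)={3,4,5,7,8}: no change => not a revision
Total revisions = 1

Answer: 1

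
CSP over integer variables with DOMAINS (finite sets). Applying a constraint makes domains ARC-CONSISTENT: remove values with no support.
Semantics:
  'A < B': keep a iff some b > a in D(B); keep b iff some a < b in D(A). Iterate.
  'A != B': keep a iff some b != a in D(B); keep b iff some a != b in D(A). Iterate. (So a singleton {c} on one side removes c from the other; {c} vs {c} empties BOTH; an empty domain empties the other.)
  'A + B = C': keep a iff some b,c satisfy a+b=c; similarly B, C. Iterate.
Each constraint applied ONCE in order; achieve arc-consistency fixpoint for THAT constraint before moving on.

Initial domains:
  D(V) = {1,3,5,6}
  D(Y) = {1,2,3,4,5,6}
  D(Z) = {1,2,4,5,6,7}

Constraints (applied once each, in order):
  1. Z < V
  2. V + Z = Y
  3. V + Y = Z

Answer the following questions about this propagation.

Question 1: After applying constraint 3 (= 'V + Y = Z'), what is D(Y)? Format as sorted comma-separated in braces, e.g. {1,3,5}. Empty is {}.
Constraint 1 (Z < V) on D(Z)={1,2,4,5,6,7} D(V)={1,3,5,6}: Z {1,2,4,5,6,7}->{1,2,4,5}; V {1,3,5,6}->{3,5,6}
Constraint 2 (V + Z = Y) on D(V)={3,5,6} D(Z)={1,2,4,5} D(Y)={1,2,3,4,5,6}: V {3,5,6}->{3,5}; Z {1,2,4,5}->{1,2}; Y {1,2,3,4,5,6}->{4,5,6}
Constraint 3 (V + Y = Z) on D(V)={3,5} D(Y)={4,5,6} D(Z)={1,2}: V {3,5}->{}; Y {4,5,6}->{}; Z {1,2}->{}
So after constraint 3: D(Y) = {}

Answer: {}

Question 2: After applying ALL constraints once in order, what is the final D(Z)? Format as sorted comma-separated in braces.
Constraint 1 (Z < V) on D(Z)={1,2,4,5,6,7} D(V)={1,3,5,6}: Z {1,2,4,5,6,7}->{1,2,4,5}; V {1,3,5,6}->{3,5,6}
Constraint 2 (V + Z = Y) on D(V)={3,5,6} D(Z)={1,2,4,5} D(Y)={1,2,3,4,5,6}: V {3,5,6}->{3,5}; Z {1,2,4,5}->{1,2}; Y {1,2,3,4,5,6}->{4,5,6}
Constraint 3 (V + Y = Z) on D(V)={3,5} D(Y)={4,5,6} D(Z)={1,2}: V {3,5}->{}; Y {4,5,6}->{}; Z {1,2}->{}
So after all 3 constraints: D(Z) = {}

Answer: {}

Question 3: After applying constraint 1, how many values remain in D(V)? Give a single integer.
Answer: 3

Derivation:
Constraint 1 (Z < V) on D(Z)={1,2,4,5,6,7} D(V)={1,3,5,6}: Z {1,2,4,5,6,7}->{1,2,4,5}; V {1,3,5,6}->{3,5,6}
So after constraint 1: D(V)={3,5,6}, size = 3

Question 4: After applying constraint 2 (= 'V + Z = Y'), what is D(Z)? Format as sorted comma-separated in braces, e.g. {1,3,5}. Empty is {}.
Answer: {1,2}

Derivation:
Constraint 1 (Z < V) on D(Z)={1,2,4,5,6,7} D(V)={1,3,5,6}: Z {1,2,4,5,6,7}->{1,2,4,5}; V {1,3,5,6}->{3,5,6}
Constraint 2 (V + Z = Y) on D(V)={3,5,6} D(Z)={1,2,4,5} D(Y)={1,2,3,4,5,6}: V {3,5,6}->{3,5}; Z {1,2,4,5}->{1,2}; Y {1,2,3,4,5,6}->{4,5,6}
So after constraint 2: D(Z) = {1,2}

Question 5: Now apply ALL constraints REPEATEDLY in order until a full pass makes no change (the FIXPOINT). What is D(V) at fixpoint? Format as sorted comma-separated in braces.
Answer: {}

Derivation:
pass 0 (initial): D(V)={1,3,5,6}
pass 1: V {1,3,5,6}->{}; Y {1,2,3,4,5,6}->{}; Z {1,2,4,5,6,7}->{}
pass 2: no change
Fixpoint after 2 passes: D(V) = {}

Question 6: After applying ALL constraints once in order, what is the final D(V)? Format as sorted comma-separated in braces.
Answer: {}

Derivation:
Constraint 1 (Z < V) on D(Z)={1,2,4,5,6,7} D(V)={1,3,5,6}: Z {1,2,4,5,6,7}->{1,2,4,5}; V {1,3,5,6}->{3,5,6}
Constraint 2 (V + Z = Y) on D(V)={3,5,6} D(Z)={1,2,4,5} D(Y)={1,2,3,4,5,6}: V {3,5,6}->{3,5}; Z {1,2,4,5}->{1,2}; Y {1,2,3,4,5,6}->{4,5,6}
Constraint 3 (V + Y = Z) on D(V)={3,5} D(Y)={4,5,6} D(Z)={1,2}: V {3,5}->{}; Y {4,5,6}->{}; Z {1,2}->{}
So after all 3 constraints: D(V) = {}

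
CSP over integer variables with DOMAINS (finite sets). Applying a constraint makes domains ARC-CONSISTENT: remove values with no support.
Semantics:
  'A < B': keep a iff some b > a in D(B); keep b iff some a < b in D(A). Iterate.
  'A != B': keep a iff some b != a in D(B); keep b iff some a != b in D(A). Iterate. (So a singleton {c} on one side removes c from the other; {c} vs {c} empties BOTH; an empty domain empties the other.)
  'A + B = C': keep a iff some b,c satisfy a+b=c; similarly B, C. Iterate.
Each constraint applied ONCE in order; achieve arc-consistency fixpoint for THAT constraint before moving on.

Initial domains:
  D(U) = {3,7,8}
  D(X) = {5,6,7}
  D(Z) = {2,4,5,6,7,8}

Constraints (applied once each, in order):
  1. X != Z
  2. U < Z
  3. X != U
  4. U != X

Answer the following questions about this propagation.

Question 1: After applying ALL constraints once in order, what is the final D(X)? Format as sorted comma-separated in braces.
Answer: {5,6,7}

Derivation:
Constraint 1 (X != Z) on D(X)={5,6,7} D(Z)={2,4,5,6,7,8}: no change
Constraint 2 (U < Z) on D(U)={3,7,8} D(Z)={2,4,5,6,7,8}: U {3,7,8}->{3,7}; Z {2,4,5,6,7,8}->{4,5,6,7,8}
Constraint 3 (X != U) on D(X)={5,6,7} D(U)={3,7}: no change
Constraint 4 (U != X) on D(U)={3,7} D(X)={5,6,7}: no change
So after all 4 constraints: D(X) = {5,6,7}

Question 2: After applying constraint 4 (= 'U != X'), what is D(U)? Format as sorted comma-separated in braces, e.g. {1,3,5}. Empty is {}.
Answer: {3,7}

Derivation:
Constraint 1 (X != Z) on D(X)={5,6,7} D(Z)={2,4,5,6,7,8}: no change
Constraint 2 (U < Z) on D(U)={3,7,8} D(Z)={2,4,5,6,7,8}: U {3,7,8}->{3,7}; Z {2,4,5,6,7,8}->{4,5,6,7,8}
Constraint 3 (X != U) on D(X)={5,6,7} D(U)={3,7}: no change
Constraint 4 (U != X) on D(U)={3,7} D(X)={5,6,7}: no change
So after constraint 4: D(U) = {3,7}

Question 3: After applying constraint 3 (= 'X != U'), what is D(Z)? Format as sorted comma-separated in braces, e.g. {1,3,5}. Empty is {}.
Answer: {4,5,6,7,8}

Derivation:
Constraint 1 (X != Z) on D(X)={5,6,7} D(Z)={2,4,5,6,7,8}: no change
Constraint 2 (U < Z) on D(U)={3,7,8} D(Z)={2,4,5,6,7,8}: U {3,7,8}->{3,7}; Z {2,4,5,6,7,8}->{4,5,6,7,8}
Constraint 3 (X != U) on D(X)={5,6,7} D(U)={3,7}: no change
So after constraint 3: D(Z) = {4,5,6,7,8}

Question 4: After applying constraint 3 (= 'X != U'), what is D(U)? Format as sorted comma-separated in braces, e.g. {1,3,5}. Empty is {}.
Answer: {3,7}

Derivation:
Constraint 1 (X != Z) on D(X)={5,6,7} D(Z)={2,4,5,6,7,8}: no change
Constraint 2 (U < Z) on D(U)={3,7,8} D(Z)={2,4,5,6,7,8}: U {3,7,8}->{3,7}; Z {2,4,5,6,7,8}->{4,5,6,7,8}
Constraint 3 (X != U) on D(X)={5,6,7} D(U)={3,7}: no change
So after constraint 3: D(U) = {3,7}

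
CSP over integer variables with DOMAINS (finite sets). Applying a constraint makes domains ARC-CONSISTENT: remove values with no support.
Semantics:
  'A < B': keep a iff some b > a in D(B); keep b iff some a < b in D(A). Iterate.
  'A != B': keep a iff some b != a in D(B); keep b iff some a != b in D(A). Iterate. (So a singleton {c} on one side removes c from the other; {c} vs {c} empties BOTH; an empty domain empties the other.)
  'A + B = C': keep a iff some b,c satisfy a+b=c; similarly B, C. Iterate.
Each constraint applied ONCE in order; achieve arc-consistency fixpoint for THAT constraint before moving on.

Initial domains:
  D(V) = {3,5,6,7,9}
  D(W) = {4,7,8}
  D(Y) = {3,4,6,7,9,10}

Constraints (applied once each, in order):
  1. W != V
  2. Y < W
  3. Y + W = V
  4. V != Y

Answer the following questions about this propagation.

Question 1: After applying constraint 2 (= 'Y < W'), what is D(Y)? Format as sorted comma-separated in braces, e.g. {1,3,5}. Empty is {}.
Answer: {3,4,6,7}

Derivation:
Constraint 1 (W != V) on D(W)={4,7,8} D(V)={3,5,6,7,9}: no change
Constraint 2 (Y < W) on D(Y)={3,4,6,7,9,10} D(W)={4,7,8}: Y {3,4,6,7,9,10}->{3,4,6,7}
So after constraint 2: D(Y) = {3,4,6,7}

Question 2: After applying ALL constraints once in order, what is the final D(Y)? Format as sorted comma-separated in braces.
Constraint 1 (W != V) on D(W)={4,7,8} D(V)={3,5,6,7,9}: no change
Constraint 2 (Y < W) on D(Y)={3,4,6,7,9,10} D(W)={4,7,8}: Y {3,4,6,7,9,10}->{3,4,6,7}
Constraint 3 (Y + W = V) on D(Y)={3,4,6,7} D(W)={4,7,8} D(V)={3,5,6,7,9}: Y {3,4,6,7}->{3}; W {4,7,8}->{4}; V {3,5,6,7,9}->{7}
Constraint 4 (V != Y) on D(V)={7} D(Y)={3}: no change
So after all 4 constraints: D(Y) = {3}

Answer: {3}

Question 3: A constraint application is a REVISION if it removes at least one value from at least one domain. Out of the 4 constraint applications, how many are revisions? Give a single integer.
Answer: 2

Derivation:
Constraint 1 (W != V) on D(W)={4,7,8} D(V)={3,5,6,7,9}: no change => not a revision
Constraint 2 (Y < W) on D(Y)={3,4,6,7,9,10} D(W)={4,7,8}: Y {3,4,6,7,9,10}->{3,4,6,7} => REVISION
Constraint 3 (Y + W = V) on D(Y)={3,4,6,7} D(W)={4,7,8} D(V)={3,5,6,7,9}: Y {3,4,6,7}->{3}; W {4,7,8}->{4}; V {3,5,6,7,9}->{7} => REVISION
Constraint 4 (V != Y) on D(V)={7} D(Y)={3}: no change => not a revision
Total revisions = 2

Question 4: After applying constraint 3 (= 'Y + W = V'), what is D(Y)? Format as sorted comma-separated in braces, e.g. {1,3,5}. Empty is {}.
Answer: {3}

Derivation:
Constraint 1 (W != V) on D(W)={4,7,8} D(V)={3,5,6,7,9}: no change
Constraint 2 (Y < W) on D(Y)={3,4,6,7,9,10} D(W)={4,7,8}: Y {3,4,6,7,9,10}->{3,4,6,7}
Constraint 3 (Y + W = V) on D(Y)={3,4,6,7} D(W)={4,7,8} D(V)={3,5,6,7,9}: Y {3,4,6,7}->{3}; W {4,7,8}->{4}; V {3,5,6,7,9}->{7}
So after constraint 3: D(Y) = {3}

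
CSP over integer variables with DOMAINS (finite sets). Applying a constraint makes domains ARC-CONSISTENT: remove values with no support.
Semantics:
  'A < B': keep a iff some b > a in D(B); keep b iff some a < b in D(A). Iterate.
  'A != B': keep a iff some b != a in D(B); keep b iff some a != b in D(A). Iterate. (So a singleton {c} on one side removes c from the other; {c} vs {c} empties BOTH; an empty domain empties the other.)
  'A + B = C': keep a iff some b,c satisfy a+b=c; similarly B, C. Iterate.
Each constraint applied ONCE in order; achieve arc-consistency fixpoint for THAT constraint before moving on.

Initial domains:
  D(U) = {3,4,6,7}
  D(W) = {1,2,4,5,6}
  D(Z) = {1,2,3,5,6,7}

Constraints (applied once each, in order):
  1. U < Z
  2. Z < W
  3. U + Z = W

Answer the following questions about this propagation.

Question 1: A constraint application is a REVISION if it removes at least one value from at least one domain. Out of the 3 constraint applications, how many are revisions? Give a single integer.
Answer: 3

Derivation:
Constraint 1 (U < Z) on D(U)={3,4,6,7} D(Z)={1,2,3,5,6,7}: U {3,4,6,7}->{3,4,6}; Z {1,2,3,5,6,7}->{5,6,7} => REVISION
Constraint 2 (Z < W) on D(Z)={5,6,7} D(W)={1,2,4,5,6}: Z {5,6,7}->{5}; W {1,2,4,5,6}->{6} => REVISION
Constraint 3 (U + Z = W) on D(U)={3,4,6} D(Z)={5} D(W)={6}: U {3,4,6}->{}; Z {5}->{}; W {6}->{} => REVISION
Total revisions = 3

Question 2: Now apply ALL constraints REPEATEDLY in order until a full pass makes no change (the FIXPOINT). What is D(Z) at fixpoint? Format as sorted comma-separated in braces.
Answer: {}

Derivation:
pass 0 (initial): D(Z)={1,2,3,5,6,7}
pass 1: U {3,4,6,7}->{}; W {1,2,4,5,6}->{}; Z {1,2,3,5,6,7}->{}
pass 2: no change
Fixpoint after 2 passes: D(Z) = {}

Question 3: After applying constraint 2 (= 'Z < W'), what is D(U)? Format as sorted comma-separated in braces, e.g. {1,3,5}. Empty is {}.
Constraint 1 (U < Z) on D(U)={3,4,6,7} D(Z)={1,2,3,5,6,7}: U {3,4,6,7}->{3,4,6}; Z {1,2,3,5,6,7}->{5,6,7}
Constraint 2 (Z < W) on D(Z)={5,6,7} D(W)={1,2,4,5,6}: Z {5,6,7}->{5}; W {1,2,4,5,6}->{6}
So after constraint 2: D(U) = {3,4,6}

Answer: {3,4,6}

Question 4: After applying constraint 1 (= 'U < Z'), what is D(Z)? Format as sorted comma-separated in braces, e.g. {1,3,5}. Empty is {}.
Answer: {5,6,7}

Derivation:
Constraint 1 (U < Z) on D(U)={3,4,6,7} D(Z)={1,2,3,5,6,7}: U {3,4,6,7}->{3,4,6}; Z {1,2,3,5,6,7}->{5,6,7}
So after constraint 1: D(Z) = {5,6,7}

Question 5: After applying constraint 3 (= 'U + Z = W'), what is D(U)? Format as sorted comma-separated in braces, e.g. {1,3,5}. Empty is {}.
Constraint 1 (U < Z) on D(U)={3,4,6,7} D(Z)={1,2,3,5,6,7}: U {3,4,6,7}->{3,4,6}; Z {1,2,3,5,6,7}->{5,6,7}
Constraint 2 (Z < W) on D(Z)={5,6,7} D(W)={1,2,4,5,6}: Z {5,6,7}->{5}; W {1,2,4,5,6}->{6}
Constraint 3 (U + Z = W) on D(U)={3,4,6} D(Z)={5} D(W)={6}: U {3,4,6}->{}; Z {5}->{}; W {6}->{}
So after constraint 3: D(U) = {}

Answer: {}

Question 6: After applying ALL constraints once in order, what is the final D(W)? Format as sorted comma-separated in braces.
Answer: {}

Derivation:
Constraint 1 (U < Z) on D(U)={3,4,6,7} D(Z)={1,2,3,5,6,7}: U {3,4,6,7}->{3,4,6}; Z {1,2,3,5,6,7}->{5,6,7}
Constraint 2 (Z < W) on D(Z)={5,6,7} D(W)={1,2,4,5,6}: Z {5,6,7}->{5}; W {1,2,4,5,6}->{6}
Constraint 3 (U + Z = W) on D(U)={3,4,6} D(Z)={5} D(W)={6}: U {3,4,6}->{}; Z {5}->{}; W {6}->{}
So after all 3 constraints: D(W) = {}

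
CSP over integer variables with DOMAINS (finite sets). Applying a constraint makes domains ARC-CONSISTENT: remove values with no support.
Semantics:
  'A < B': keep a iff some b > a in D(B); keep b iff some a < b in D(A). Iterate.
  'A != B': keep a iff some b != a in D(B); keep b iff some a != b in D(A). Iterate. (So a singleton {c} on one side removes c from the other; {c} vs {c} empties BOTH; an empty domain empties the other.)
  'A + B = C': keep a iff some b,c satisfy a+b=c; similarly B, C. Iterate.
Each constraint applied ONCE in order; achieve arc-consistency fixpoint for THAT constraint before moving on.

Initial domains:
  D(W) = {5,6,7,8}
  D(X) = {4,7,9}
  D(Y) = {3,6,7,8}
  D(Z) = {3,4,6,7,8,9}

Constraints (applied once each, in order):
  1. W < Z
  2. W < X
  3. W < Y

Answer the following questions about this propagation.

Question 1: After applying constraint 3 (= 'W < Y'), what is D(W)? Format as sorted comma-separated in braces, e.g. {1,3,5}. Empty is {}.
Answer: {5,6,7}

Derivation:
Constraint 1 (W < Z) on D(W)={5,6,7,8} D(Z)={3,4,6,7,8,9}: Z {3,4,6,7,8,9}->{6,7,8,9}
Constraint 2 (W < X) on D(W)={5,6,7,8} D(X)={4,7,9}: X {4,7,9}->{7,9}
Constraint 3 (W < Y) on D(W)={5,6,7,8} D(Y)={3,6,7,8}: W {5,6,7,8}->{5,6,7}; Y {3,6,7,8}->{6,7,8}
So after constraint 3: D(W) = {5,6,7}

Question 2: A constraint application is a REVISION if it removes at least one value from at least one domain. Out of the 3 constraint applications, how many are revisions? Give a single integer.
Answer: 3

Derivation:
Constraint 1 (W < Z) on D(W)={5,6,7,8} D(Z)={3,4,6,7,8,9}: Z {3,4,6,7,8,9}->{6,7,8,9} => REVISION
Constraint 2 (W < X) on D(W)={5,6,7,8} D(X)={4,7,9}: X {4,7,9}->{7,9} => REVISION
Constraint 3 (W < Y) on D(W)={5,6,7,8} D(Y)={3,6,7,8}: W {5,6,7,8}->{5,6,7}; Y {3,6,7,8}->{6,7,8} => REVISION
Total revisions = 3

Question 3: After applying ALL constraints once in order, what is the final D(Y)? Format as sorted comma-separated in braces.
Answer: {6,7,8}

Derivation:
Constraint 1 (W < Z) on D(W)={5,6,7,8} D(Z)={3,4,6,7,8,9}: Z {3,4,6,7,8,9}->{6,7,8,9}
Constraint 2 (W < X) on D(W)={5,6,7,8} D(X)={4,7,9}: X {4,7,9}->{7,9}
Constraint 3 (W < Y) on D(W)={5,6,7,8} D(Y)={3,6,7,8}: W {5,6,7,8}->{5,6,7}; Y {3,6,7,8}->{6,7,8}
So after all 3 constraints: D(Y) = {6,7,8}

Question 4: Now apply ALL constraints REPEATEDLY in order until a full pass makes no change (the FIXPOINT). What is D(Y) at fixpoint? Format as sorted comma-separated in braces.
Answer: {6,7,8}

Derivation:
pass 0 (initial): D(Y)={3,6,7,8}
pass 1: W {5,6,7,8}->{5,6,7}; X {4,7,9}->{7,9}; Y {3,6,7,8}->{6,7,8}; Z {3,4,6,7,8,9}->{6,7,8,9}
pass 2: no change
Fixpoint after 2 passes: D(Y) = {6,7,8}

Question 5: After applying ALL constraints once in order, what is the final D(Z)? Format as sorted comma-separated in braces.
Answer: {6,7,8,9}

Derivation:
Constraint 1 (W < Z) on D(W)={5,6,7,8} D(Z)={3,4,6,7,8,9}: Z {3,4,6,7,8,9}->{6,7,8,9}
Constraint 2 (W < X) on D(W)={5,6,7,8} D(X)={4,7,9}: X {4,7,9}->{7,9}
Constraint 3 (W < Y) on D(W)={5,6,7,8} D(Y)={3,6,7,8}: W {5,6,7,8}->{5,6,7}; Y {3,6,7,8}->{6,7,8}
So after all 3 constraints: D(Z) = {6,7,8,9}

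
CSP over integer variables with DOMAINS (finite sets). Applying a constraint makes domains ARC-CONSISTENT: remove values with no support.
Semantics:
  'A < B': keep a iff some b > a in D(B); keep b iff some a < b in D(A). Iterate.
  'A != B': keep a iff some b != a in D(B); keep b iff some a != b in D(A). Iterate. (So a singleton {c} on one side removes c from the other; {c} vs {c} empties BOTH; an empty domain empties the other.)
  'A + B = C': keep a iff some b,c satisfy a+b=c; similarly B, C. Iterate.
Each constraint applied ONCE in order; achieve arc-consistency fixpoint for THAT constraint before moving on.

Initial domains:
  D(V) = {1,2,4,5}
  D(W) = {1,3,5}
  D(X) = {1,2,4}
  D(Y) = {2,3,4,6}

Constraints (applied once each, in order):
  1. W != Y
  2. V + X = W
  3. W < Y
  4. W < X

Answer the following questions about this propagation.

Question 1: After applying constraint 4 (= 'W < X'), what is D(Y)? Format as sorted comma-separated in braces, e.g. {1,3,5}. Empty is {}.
Answer: {4,6}

Derivation:
Constraint 1 (W != Y) on D(W)={1,3,5} D(Y)={2,3,4,6}: no change
Constraint 2 (V + X = W) on D(V)={1,2,4,5} D(X)={1,2,4} D(W)={1,3,5}: V {1,2,4,5}->{1,2,4}; W {1,3,5}->{3,5}
Constraint 3 (W < Y) on D(W)={3,5} D(Y)={2,3,4,6}: Y {2,3,4,6}->{4,6}
Constraint 4 (W < X) on D(W)={3,5} D(X)={1,2,4}: W {3,5}->{3}; X {1,2,4}->{4}
So after constraint 4: D(Y) = {4,6}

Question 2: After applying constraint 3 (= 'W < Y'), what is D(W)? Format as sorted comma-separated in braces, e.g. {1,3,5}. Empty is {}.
Answer: {3,5}

Derivation:
Constraint 1 (W != Y) on D(W)={1,3,5} D(Y)={2,3,4,6}: no change
Constraint 2 (V + X = W) on D(V)={1,2,4,5} D(X)={1,2,4} D(W)={1,3,5}: V {1,2,4,5}->{1,2,4}; W {1,3,5}->{3,5}
Constraint 3 (W < Y) on D(W)={3,5} D(Y)={2,3,4,6}: Y {2,3,4,6}->{4,6}
So after constraint 3: D(W) = {3,5}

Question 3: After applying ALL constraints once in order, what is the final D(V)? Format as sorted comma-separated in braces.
Answer: {1,2,4}

Derivation:
Constraint 1 (W != Y) on D(W)={1,3,5} D(Y)={2,3,4,6}: no change
Constraint 2 (V + X = W) on D(V)={1,2,4,5} D(X)={1,2,4} D(W)={1,3,5}: V {1,2,4,5}->{1,2,4}; W {1,3,5}->{3,5}
Constraint 3 (W < Y) on D(W)={3,5} D(Y)={2,3,4,6}: Y {2,3,4,6}->{4,6}
Constraint 4 (W < X) on D(W)={3,5} D(X)={1,2,4}: W {3,5}->{3}; X {1,2,4}->{4}
So after all 4 constraints: D(V) = {1,2,4}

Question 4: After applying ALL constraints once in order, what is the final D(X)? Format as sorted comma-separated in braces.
Constraint 1 (W != Y) on D(W)={1,3,5} D(Y)={2,3,4,6}: no change
Constraint 2 (V + X = W) on D(V)={1,2,4,5} D(X)={1,2,4} D(W)={1,3,5}: V {1,2,4,5}->{1,2,4}; W {1,3,5}->{3,5}
Constraint 3 (W < Y) on D(W)={3,5} D(Y)={2,3,4,6}: Y {2,3,4,6}->{4,6}
Constraint 4 (W < X) on D(W)={3,5} D(X)={1,2,4}: W {3,5}->{3}; X {1,2,4}->{4}
So after all 4 constraints: D(X) = {4}

Answer: {4}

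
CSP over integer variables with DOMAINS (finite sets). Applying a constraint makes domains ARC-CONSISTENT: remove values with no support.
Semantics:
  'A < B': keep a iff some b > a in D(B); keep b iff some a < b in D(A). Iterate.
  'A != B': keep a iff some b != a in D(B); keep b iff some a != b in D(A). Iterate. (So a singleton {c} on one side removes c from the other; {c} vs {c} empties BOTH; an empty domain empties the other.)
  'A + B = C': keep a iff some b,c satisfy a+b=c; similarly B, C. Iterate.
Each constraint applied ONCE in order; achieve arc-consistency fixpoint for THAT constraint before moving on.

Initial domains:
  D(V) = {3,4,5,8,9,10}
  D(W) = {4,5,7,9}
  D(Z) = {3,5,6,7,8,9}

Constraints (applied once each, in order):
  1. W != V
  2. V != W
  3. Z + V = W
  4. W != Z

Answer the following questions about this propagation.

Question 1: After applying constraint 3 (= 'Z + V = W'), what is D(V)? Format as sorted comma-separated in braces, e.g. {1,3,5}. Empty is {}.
Answer: {3,4}

Derivation:
Constraint 1 (W != V) on D(W)={4,5,7,9} D(V)={3,4,5,8,9,10}: no change
Constraint 2 (V != W) on D(V)={3,4,5,8,9,10} D(W)={4,5,7,9}: no change
Constraint 3 (Z + V = W) on D(Z)={3,5,6,7,8,9} D(V)={3,4,5,8,9,10} D(W)={4,5,7,9}: Z {3,5,6,7,8,9}->{3,5,6}; V {3,4,5,8,9,10}->{3,4}; W {4,5,7,9}->{7,9}
So after constraint 3: D(V) = {3,4}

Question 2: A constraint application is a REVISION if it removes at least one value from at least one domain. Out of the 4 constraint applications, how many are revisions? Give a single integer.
Constraint 1 (W != V) on D(W)={4,5,7,9} D(V)={3,4,5,8,9,10}: no change => not a revision
Constraint 2 (V != W) on D(V)={3,4,5,8,9,10} D(W)={4,5,7,9}: no change => not a revision
Constraint 3 (Z + V = W) on D(Z)={3,5,6,7,8,9} D(V)={3,4,5,8,9,10} D(W)={4,5,7,9}: Z {3,5,6,7,8,9}->{3,5,6}; V {3,4,5,8,9,10}->{3,4}; W {4,5,7,9}->{7,9} => REVISION
Constraint 4 (W != Z) on D(W)={7,9} D(Z)={3,5,6}: no change => not a revision
Total revisions = 1

Answer: 1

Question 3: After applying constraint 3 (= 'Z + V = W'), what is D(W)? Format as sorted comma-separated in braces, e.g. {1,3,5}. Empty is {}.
Constraint 1 (W != V) on D(W)={4,5,7,9} D(V)={3,4,5,8,9,10}: no change
Constraint 2 (V != W) on D(V)={3,4,5,8,9,10} D(W)={4,5,7,9}: no change
Constraint 3 (Z + V = W) on D(Z)={3,5,6,7,8,9} D(V)={3,4,5,8,9,10} D(W)={4,5,7,9}: Z {3,5,6,7,8,9}->{3,5,6}; V {3,4,5,8,9,10}->{3,4}; W {4,5,7,9}->{7,9}
So after constraint 3: D(W) = {7,9}

Answer: {7,9}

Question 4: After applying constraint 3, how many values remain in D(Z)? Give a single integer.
Constraint 1 (W != V) on D(W)={4,5,7,9} D(V)={3,4,5,8,9,10}: no change
Constraint 2 (V != W) on D(V)={3,4,5,8,9,10} D(W)={4,5,7,9}: no change
Constraint 3 (Z + V = W) on D(Z)={3,5,6,7,8,9} D(V)={3,4,5,8,9,10} D(W)={4,5,7,9}: Z {3,5,6,7,8,9}->{3,5,6}; V {3,4,5,8,9,10}->{3,4}; W {4,5,7,9}->{7,9}
So after constraint 3: D(Z)={3,5,6}, size = 3

Answer: 3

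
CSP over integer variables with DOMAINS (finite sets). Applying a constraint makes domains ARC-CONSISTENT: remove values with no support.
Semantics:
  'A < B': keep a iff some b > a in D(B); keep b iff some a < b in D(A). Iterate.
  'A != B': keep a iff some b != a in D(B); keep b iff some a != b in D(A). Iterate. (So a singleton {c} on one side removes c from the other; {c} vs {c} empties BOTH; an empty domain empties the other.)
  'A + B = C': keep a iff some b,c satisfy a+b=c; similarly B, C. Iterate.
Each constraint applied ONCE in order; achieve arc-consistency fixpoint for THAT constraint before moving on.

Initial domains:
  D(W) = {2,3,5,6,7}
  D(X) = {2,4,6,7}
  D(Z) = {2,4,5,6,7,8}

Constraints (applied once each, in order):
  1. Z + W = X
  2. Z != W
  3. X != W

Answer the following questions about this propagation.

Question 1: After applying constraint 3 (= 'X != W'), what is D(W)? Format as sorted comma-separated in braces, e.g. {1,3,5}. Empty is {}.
Answer: {2,3,5}

Derivation:
Constraint 1 (Z + W = X) on D(Z)={2,4,5,6,7,8} D(W)={2,3,5,6,7} D(X)={2,4,6,7}: Z {2,4,5,6,7,8}->{2,4,5}; W {2,3,5,6,7}->{2,3,5}; X {2,4,6,7}->{4,6,7}
Constraint 2 (Z != W) on D(Z)={2,4,5} D(W)={2,3,5}: no change
Constraint 3 (X != W) on D(X)={4,6,7} D(W)={2,3,5}: no change
So after constraint 3: D(W) = {2,3,5}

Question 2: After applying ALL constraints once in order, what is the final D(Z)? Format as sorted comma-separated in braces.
Answer: {2,4,5}

Derivation:
Constraint 1 (Z + W = X) on D(Z)={2,4,5,6,7,8} D(W)={2,3,5,6,7} D(X)={2,4,6,7}: Z {2,4,5,6,7,8}->{2,4,5}; W {2,3,5,6,7}->{2,3,5}; X {2,4,6,7}->{4,6,7}
Constraint 2 (Z != W) on D(Z)={2,4,5} D(W)={2,3,5}: no change
Constraint 3 (X != W) on D(X)={4,6,7} D(W)={2,3,5}: no change
So after all 3 constraints: D(Z) = {2,4,5}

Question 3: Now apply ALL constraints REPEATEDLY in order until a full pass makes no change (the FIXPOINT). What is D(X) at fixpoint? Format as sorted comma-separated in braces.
Answer: {4,6,7}

Derivation:
pass 0 (initial): D(X)={2,4,6,7}
pass 1: W {2,3,5,6,7}->{2,3,5}; X {2,4,6,7}->{4,6,7}; Z {2,4,5,6,7,8}->{2,4,5}
pass 2: no change
Fixpoint after 2 passes: D(X) = {4,6,7}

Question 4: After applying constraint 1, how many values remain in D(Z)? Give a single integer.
Answer: 3

Derivation:
Constraint 1 (Z + W = X) on D(Z)={2,4,5,6,7,8} D(W)={2,3,5,6,7} D(X)={2,4,6,7}: Z {2,4,5,6,7,8}->{2,4,5}; W {2,3,5,6,7}->{2,3,5}; X {2,4,6,7}->{4,6,7}
So after constraint 1: D(Z)={2,4,5}, size = 3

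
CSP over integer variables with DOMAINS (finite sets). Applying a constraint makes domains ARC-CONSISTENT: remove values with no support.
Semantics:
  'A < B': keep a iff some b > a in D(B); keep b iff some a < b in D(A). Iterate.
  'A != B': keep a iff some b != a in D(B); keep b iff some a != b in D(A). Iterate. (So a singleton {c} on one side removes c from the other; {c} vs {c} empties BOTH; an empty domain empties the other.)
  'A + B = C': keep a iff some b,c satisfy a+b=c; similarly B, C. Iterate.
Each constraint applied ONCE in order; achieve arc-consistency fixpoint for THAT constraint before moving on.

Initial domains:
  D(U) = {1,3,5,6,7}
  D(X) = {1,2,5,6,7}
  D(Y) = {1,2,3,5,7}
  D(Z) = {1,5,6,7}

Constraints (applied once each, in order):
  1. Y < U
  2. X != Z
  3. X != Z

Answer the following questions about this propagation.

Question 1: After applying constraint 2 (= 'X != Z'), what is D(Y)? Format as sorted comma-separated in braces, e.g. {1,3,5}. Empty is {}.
Constraint 1 (Y < U) on D(Y)={1,2,3,5,7} D(U)={1,3,5,6,7}: Y {1,2,3,5,7}->{1,2,3,5}; U {1,3,5,6,7}->{3,5,6,7}
Constraint 2 (X != Z) on D(X)={1,2,5,6,7} D(Z)={1,5,6,7}: no change
So after constraint 2: D(Y) = {1,2,3,5}

Answer: {1,2,3,5}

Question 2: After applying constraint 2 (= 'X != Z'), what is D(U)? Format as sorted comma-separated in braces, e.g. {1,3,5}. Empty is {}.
Constraint 1 (Y < U) on D(Y)={1,2,3,5,7} D(U)={1,3,5,6,7}: Y {1,2,3,5,7}->{1,2,3,5}; U {1,3,5,6,7}->{3,5,6,7}
Constraint 2 (X != Z) on D(X)={1,2,5,6,7} D(Z)={1,5,6,7}: no change
So after constraint 2: D(U) = {3,5,6,7}

Answer: {3,5,6,7}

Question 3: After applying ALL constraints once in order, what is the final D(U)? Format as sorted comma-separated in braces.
Constraint 1 (Y < U) on D(Y)={1,2,3,5,7} D(U)={1,3,5,6,7}: Y {1,2,3,5,7}->{1,2,3,5}; U {1,3,5,6,7}->{3,5,6,7}
Constraint 2 (X != Z) on D(X)={1,2,5,6,7} D(Z)={1,5,6,7}: no change
Constraint 3 (X != Z) on D(X)={1,2,5,6,7} D(Z)={1,5,6,7}: no change
So after all 3 constraints: D(U) = {3,5,6,7}

Answer: {3,5,6,7}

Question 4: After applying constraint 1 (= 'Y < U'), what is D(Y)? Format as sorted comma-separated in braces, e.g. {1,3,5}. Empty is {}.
Constraint 1 (Y < U) on D(Y)={1,2,3,5,7} D(U)={1,3,5,6,7}: Y {1,2,3,5,7}->{1,2,3,5}; U {1,3,5,6,7}->{3,5,6,7}
So after constraint 1: D(Y) = {1,2,3,5}

Answer: {1,2,3,5}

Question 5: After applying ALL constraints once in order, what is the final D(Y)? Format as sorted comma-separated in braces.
Answer: {1,2,3,5}

Derivation:
Constraint 1 (Y < U) on D(Y)={1,2,3,5,7} D(U)={1,3,5,6,7}: Y {1,2,3,5,7}->{1,2,3,5}; U {1,3,5,6,7}->{3,5,6,7}
Constraint 2 (X != Z) on D(X)={1,2,5,6,7} D(Z)={1,5,6,7}: no change
Constraint 3 (X != Z) on D(X)={1,2,5,6,7} D(Z)={1,5,6,7}: no change
So after all 3 constraints: D(Y) = {1,2,3,5}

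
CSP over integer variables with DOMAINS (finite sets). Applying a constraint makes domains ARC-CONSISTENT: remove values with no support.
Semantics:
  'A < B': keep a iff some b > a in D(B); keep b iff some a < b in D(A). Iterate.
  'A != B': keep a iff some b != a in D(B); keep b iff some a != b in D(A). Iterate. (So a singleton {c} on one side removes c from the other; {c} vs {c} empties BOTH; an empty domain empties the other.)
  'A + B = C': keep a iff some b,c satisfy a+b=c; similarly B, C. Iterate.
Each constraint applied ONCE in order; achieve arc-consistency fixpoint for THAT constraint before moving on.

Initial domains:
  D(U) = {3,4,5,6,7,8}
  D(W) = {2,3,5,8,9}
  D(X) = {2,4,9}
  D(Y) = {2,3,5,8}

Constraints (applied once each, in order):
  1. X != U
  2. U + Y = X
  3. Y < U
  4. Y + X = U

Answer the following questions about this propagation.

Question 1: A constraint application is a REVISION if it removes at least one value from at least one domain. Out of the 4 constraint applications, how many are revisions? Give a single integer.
Constraint 1 (X != U) on D(X)={2,4,9} D(U)={3,4,5,6,7,8}: no change => not a revision
Constraint 2 (U + Y = X) on D(U)={3,4,5,6,7,8} D(Y)={2,3,5,8} D(X)={2,4,9}: U {3,4,5,6,7,8}->{4,6,7}; Y {2,3,5,8}->{2,3,5}; X {2,4,9}->{9} => REVISION
Constraint 3 (Y < U) on D(Y)={2,3,5} D(U)={4,6,7}: no change => not a revision
Constraint 4 (Y + X = U) on D(Y)={2,3,5} D(X)={9} D(U)={4,6,7}: Y {2,3,5}->{}; X {9}->{}; U {4,6,7}->{} => REVISION
Total revisions = 2

Answer: 2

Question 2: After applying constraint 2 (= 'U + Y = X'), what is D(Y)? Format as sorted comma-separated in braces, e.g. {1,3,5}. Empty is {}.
Answer: {2,3,5}

Derivation:
Constraint 1 (X != U) on D(X)={2,4,9} D(U)={3,4,5,6,7,8}: no change
Constraint 2 (U + Y = X) on D(U)={3,4,5,6,7,8} D(Y)={2,3,5,8} D(X)={2,4,9}: U {3,4,5,6,7,8}->{4,6,7}; Y {2,3,5,8}->{2,3,5}; X {2,4,9}->{9}
So after constraint 2: D(Y) = {2,3,5}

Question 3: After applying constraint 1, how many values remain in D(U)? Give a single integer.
Constraint 1 (X != U) on D(X)={2,4,9} D(U)={3,4,5,6,7,8}: no change
So after constraint 1: D(U)={3,4,5,6,7,8}, size = 6

Answer: 6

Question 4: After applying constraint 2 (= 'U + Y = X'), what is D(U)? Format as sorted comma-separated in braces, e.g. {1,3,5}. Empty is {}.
Answer: {4,6,7}

Derivation:
Constraint 1 (X != U) on D(X)={2,4,9} D(U)={3,4,5,6,7,8}: no change
Constraint 2 (U + Y = X) on D(U)={3,4,5,6,7,8} D(Y)={2,3,5,8} D(X)={2,4,9}: U {3,4,5,6,7,8}->{4,6,7}; Y {2,3,5,8}->{2,3,5}; X {2,4,9}->{9}
So after constraint 2: D(U) = {4,6,7}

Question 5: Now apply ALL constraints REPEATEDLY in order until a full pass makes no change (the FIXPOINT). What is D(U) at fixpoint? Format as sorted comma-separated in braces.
Answer: {}

Derivation:
pass 0 (initial): D(U)={3,4,5,6,7,8}
pass 1: U {3,4,5,6,7,8}->{}; X {2,4,9}->{}; Y {2,3,5,8}->{}
pass 2: no change
Fixpoint after 2 passes: D(U) = {}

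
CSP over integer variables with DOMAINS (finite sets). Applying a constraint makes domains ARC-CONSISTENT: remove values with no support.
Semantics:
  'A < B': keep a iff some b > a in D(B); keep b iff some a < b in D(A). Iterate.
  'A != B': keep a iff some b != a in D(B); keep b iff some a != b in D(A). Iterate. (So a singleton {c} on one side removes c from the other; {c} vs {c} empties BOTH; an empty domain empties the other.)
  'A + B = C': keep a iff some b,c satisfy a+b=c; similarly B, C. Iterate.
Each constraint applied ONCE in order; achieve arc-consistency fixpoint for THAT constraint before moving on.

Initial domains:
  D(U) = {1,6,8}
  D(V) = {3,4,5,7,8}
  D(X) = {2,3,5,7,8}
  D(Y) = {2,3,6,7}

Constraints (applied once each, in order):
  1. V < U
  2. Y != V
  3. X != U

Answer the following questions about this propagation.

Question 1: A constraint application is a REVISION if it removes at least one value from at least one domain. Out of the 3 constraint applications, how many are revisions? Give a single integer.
Answer: 1

Derivation:
Constraint 1 (V < U) on D(V)={3,4,5,7,8} D(U)={1,6,8}: V {3,4,5,7,8}->{3,4,5,7}; U {1,6,8}->{6,8} => REVISION
Constraint 2 (Y != V) on D(Y)={2,3,6,7} D(V)={3,4,5,7}: no change => not a revision
Constraint 3 (X != U) on D(X)={2,3,5,7,8} D(U)={6,8}: no change => not a revision
Total revisions = 1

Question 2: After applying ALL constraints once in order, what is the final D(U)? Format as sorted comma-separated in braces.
Answer: {6,8}

Derivation:
Constraint 1 (V < U) on D(V)={3,4,5,7,8} D(U)={1,6,8}: V {3,4,5,7,8}->{3,4,5,7}; U {1,6,8}->{6,8}
Constraint 2 (Y != V) on D(Y)={2,3,6,7} D(V)={3,4,5,7}: no change
Constraint 3 (X != U) on D(X)={2,3,5,7,8} D(U)={6,8}: no change
So after all 3 constraints: D(U) = {6,8}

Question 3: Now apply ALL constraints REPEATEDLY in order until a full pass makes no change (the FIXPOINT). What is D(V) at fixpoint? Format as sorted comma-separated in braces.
Answer: {3,4,5,7}

Derivation:
pass 0 (initial): D(V)={3,4,5,7,8}
pass 1: U {1,6,8}->{6,8}; V {3,4,5,7,8}->{3,4,5,7}
pass 2: no change
Fixpoint after 2 passes: D(V) = {3,4,5,7}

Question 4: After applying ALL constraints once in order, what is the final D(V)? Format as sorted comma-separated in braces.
Answer: {3,4,5,7}

Derivation:
Constraint 1 (V < U) on D(V)={3,4,5,7,8} D(U)={1,6,8}: V {3,4,5,7,8}->{3,4,5,7}; U {1,6,8}->{6,8}
Constraint 2 (Y != V) on D(Y)={2,3,6,7} D(V)={3,4,5,7}: no change
Constraint 3 (X != U) on D(X)={2,3,5,7,8} D(U)={6,8}: no change
So after all 3 constraints: D(V) = {3,4,5,7}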